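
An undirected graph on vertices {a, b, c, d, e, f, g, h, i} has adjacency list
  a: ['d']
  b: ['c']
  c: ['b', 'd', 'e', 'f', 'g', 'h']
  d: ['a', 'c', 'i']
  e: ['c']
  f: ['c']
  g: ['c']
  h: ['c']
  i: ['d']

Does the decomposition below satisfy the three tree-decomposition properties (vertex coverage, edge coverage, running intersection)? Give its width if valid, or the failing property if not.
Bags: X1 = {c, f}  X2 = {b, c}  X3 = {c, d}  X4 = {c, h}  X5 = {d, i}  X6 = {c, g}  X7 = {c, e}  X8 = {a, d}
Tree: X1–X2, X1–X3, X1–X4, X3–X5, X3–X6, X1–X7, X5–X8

Vertex coverage: the bags together contain {a, b, c, d, e, f, g, h, i}, the full vertex set. Edge coverage: each edge of G has both endpoints in at least one bag. Running intersection: for every vertex, the bags containing it form a connected subtree. All three properties hold, so this is a valid tree decomposition of width max|bag| − 1 = 1, and hence tw(G) ≤ 1.

Yes; width 1.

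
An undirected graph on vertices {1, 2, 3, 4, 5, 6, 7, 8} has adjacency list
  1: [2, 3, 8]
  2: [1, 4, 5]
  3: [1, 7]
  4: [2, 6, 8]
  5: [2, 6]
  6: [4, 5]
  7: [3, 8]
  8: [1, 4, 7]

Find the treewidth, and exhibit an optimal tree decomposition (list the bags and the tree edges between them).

Every bag has size at most 3, so the width is 3 − 1 = 2 and tw(G) ≤ 2. Since 5–6–4–2–5 is a cycle in G, G is not acyclic. Forests are exactly the graphs of treewidth ≤ 1, so tw(G) ≥ 2. Therefore the treewidth is 2.

Treewidth 2.
Bags: B1 = {2, 5, 6}  B2 = {2, 4, 6}  B3 = {1, 2, 4}  B4 = {1, 4, 8}  B5 = {1, 3, 8}  B6 = {3, 7, 8}
Tree: B1–B2, B2–B3, B3–B4, B4–B5, B5–B6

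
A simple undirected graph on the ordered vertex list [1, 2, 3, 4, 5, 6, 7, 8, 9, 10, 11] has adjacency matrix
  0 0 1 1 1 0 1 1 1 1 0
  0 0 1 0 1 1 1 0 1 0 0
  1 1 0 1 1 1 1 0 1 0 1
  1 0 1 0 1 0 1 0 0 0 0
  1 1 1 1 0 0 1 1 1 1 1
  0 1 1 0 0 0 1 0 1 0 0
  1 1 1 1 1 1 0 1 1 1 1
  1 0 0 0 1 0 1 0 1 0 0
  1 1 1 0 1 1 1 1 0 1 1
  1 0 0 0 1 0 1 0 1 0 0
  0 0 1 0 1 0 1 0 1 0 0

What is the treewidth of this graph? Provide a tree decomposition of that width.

Treewidth 4.
Bags: B1 = {2, 3, 5, 7, 9}  B2 = {2, 3, 6, 7, 9}  B3 = {3, 5, 7, 9, 11}  B4 = {1, 3, 5, 7, 9}  B5 = {1, 5, 7, 8, 9}  B6 = {1, 3, 4, 5, 7}  B7 = {1, 5, 7, 9, 10}
Tree: B1–B2, B1–B3, B1–B4, B4–B5, B4–B6, B4–B7

Every bag has size at most 5, so the width is 5 − 1 = 4 and tw(G) ≤ 4. For the lower bound, the 5 vertices {1, 5, 7, 8, 9} are pairwise adjacent, and any tree decomposition puts a clique entirely inside one bag — forcing width ≥ 4. Therefore the treewidth is 4.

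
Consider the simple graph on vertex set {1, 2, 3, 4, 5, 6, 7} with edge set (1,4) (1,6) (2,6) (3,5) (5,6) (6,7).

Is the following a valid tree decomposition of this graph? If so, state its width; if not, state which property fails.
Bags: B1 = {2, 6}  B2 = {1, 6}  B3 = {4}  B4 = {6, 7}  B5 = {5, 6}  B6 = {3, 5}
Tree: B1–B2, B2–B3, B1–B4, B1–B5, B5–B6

No — edge (1,4) lies in no bag.

A tree decomposition must satisfy three properties: every vertex lies in some bag; for every edge, both endpoints lie together in some bag; and for every vertex, the bags containing it form a connected subtree. Here edge (1,4) lies in no bag, so the decomposition is invalid.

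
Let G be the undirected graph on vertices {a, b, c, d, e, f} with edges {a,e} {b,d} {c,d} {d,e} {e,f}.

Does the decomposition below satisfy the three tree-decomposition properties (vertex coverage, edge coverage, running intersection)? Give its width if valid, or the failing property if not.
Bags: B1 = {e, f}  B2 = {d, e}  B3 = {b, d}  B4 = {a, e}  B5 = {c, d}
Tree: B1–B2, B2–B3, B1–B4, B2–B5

Every vertex of G appears in some bag (union = {a, b, c, d, e, f}); every edge is covered by a bag; and for each vertex v the set of bags containing v is connected in the bag tree. The decomposition is therefore valid. The largest bag has 2 vertices, so the width is 1.

Yes; width 1.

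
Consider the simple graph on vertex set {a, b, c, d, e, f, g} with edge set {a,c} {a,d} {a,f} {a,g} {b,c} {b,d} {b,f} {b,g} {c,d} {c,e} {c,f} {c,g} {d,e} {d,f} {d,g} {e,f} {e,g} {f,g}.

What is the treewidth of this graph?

4

A width-4 tree decomposition is:
Bags: B1 = {b, c, d, f, g}  B2 = {a, c, d, f, g}  B3 = {c, d, e, f, g}
Tree: B1–B2, B1–B3
The largest bag has 5 vertices, giving width 4; this decomposition certifies tw(G) ≤ 4. Conversely, {c, d, e, f, g} is a clique of size 5, and the vertices of any clique must share a bag in every tree decomposition; so some bag has ≥ 5 vertices and tw(G) ≥ 4. Therefore the treewidth is 4.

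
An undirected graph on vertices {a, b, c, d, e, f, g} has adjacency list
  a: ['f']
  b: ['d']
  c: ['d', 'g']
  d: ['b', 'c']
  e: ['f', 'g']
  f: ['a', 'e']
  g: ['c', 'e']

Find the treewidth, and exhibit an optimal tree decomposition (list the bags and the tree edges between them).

Treewidth 1.
Bags: B1 = {a, f}  B2 = {e, f}  B3 = {e, g}  B4 = {c, g}  B5 = {c, d}  B6 = {b, d}
Tree: B1–B2, B2–B3, B3–B4, B4–B5, B5–B6

The largest bag has 2 vertices, giving width 1; this decomposition certifies tw(G) ≤ 1. Since G has at least one edge (e.g. a–f), it is not an edgeless graph, so tw(G) ≥ 1. Hence tw(G) = 1 exactly.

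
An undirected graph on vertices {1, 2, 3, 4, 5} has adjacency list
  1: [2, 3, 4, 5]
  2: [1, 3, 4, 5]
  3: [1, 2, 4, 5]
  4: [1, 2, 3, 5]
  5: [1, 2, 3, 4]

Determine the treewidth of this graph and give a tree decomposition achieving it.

Treewidth 4.
One such decomposition:
Bags: B1 = {1, 2, 3, 4, 5}
Tree: (single bag)

With just one bag of size 5, the width is 5 − 1 = 4, so tw(G) ≤ 4. Conversely, {1, 2, 3, 4, 5} is a clique of size 5, and the vertices of any clique must share a bag in every tree decomposition; so some bag has ≥ 5 vertices and tw(G) ≥ 4. Therefore the treewidth is 4.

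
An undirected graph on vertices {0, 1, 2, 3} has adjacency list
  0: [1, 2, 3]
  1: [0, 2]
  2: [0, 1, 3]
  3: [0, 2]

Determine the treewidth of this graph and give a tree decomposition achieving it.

Treewidth 2.
Bags: B1 = {0, 1, 2}  B2 = {0, 2, 3}
Tree: B1–B2

The largest bag has 3 vertices, giving width 2; this decomposition certifies tw(G) ≤ 2. Conversely, {0, 1, 2} is a clique of size 3, and the vertices of any clique must share a bag in every tree decomposition; so some bag has ≥ 3 vertices and tw(G) ≥ 2. Combining the bounds, tw(G) = 2.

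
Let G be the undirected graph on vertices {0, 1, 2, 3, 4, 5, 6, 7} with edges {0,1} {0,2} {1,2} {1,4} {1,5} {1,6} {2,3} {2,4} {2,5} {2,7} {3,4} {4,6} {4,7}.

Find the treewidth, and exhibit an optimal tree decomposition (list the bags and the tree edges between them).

Every bag has size at most 3, so the width is 3 − 1 = 2 and tw(G) ≤ 2. On the other hand G contains the 3-clique {0, 1, 2}. A clique must lie in a single bag of any decomposition, so no decomposition can have width below 2. Therefore the treewidth is 2.

Treewidth 2.
Bags: B1 = {1, 2, 4}  B2 = {0, 1, 2}  B3 = {2, 4, 7}  B4 = {1, 4, 6}  B5 = {1, 2, 5}  B6 = {2, 3, 4}
Tree: B1–B2, B1–B3, B1–B4, B2–B5, B3–B6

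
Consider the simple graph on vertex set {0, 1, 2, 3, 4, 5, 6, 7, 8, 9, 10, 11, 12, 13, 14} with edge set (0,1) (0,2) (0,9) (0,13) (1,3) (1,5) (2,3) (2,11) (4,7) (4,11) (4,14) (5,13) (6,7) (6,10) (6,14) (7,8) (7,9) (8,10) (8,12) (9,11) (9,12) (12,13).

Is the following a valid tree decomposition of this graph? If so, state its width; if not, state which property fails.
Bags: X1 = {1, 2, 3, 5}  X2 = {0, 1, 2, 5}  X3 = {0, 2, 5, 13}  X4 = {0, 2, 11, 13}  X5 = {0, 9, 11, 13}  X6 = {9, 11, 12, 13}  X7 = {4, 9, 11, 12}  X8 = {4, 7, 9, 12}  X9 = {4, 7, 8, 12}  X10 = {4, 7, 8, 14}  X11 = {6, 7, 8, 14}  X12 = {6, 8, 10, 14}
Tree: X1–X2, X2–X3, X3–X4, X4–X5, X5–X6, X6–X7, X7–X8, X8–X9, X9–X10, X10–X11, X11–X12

Yes; width 3.

Vertex coverage: the bags together contain {0, 1, 2, 3, 4, 5, 6, 7, 8, 9, 10, 11, 12, 13, 14}, the full vertex set. Edge coverage: each edge of G has both endpoints in at least one bag. Running intersection: for every vertex, the bags containing it form a connected subtree. All three properties hold, so this is a valid tree decomposition of width max|bag| − 1 = 3, and hence tw(G) ≤ 3.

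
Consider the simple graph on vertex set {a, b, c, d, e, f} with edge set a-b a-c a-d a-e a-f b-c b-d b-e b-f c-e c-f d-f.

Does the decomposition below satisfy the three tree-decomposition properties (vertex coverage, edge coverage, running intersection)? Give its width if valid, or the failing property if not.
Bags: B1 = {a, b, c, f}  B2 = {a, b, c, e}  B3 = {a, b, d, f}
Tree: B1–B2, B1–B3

Checking the three conditions: (i) the bags cover all of {a, b, c, d, e, f}; (ii) for each edge, some bag contains both endpoints; (iii) the bags containing any fixed vertex form a subtree. All hold, so the decomposition is valid with width 4 − 1 = 3.

Yes; width 3.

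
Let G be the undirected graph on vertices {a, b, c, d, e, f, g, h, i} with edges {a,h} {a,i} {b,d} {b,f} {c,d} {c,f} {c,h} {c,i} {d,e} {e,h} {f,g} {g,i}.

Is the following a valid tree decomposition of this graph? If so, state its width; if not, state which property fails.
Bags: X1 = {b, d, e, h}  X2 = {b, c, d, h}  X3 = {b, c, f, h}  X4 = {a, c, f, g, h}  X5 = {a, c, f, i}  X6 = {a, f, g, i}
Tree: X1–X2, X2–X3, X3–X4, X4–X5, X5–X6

A tree decomposition must satisfy three properties: every vertex lies in some bag; for every edge, both endpoints lie together in some bag; and for every vertex, the bags containing it form a connected subtree. Here bags containing vertex g are not connected in the tree, so the decomposition is invalid.

No — bags containing vertex g are not connected in the tree.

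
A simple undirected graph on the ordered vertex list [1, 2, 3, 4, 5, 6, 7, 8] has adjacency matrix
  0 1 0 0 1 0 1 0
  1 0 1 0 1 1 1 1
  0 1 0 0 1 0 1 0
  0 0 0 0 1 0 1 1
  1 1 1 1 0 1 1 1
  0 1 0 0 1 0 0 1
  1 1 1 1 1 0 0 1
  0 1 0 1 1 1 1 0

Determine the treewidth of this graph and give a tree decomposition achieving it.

The largest bag has 4 vertices, giving width 3; this decomposition certifies tw(G) ≤ 3. For the lower bound, the 4 vertices {2, 5, 6, 8} are pairwise adjacent, and any tree decomposition puts a clique entirely inside one bag — forcing width ≥ 3. The upper and lower bounds meet at 3, so that is the treewidth.

Treewidth 3.
One optimal decomposition is:
Bags: B1 = {2, 5, 7, 8}  B2 = {4, 5, 7, 8}  B3 = {2, 5, 6, 8}  B4 = {2, 3, 5, 7}  B5 = {1, 2, 5, 7}
Tree: B1–B2, B1–B3, B1–B4, B4–B5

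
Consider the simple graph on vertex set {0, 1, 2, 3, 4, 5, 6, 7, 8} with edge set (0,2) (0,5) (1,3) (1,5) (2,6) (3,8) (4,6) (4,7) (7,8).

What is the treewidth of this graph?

A width-2 tree decomposition is:
Bags: B1 = {0, 2, 5}  B2 = {1, 2, 5}  B3 = {1, 2, 3}  B4 = {2, 3, 8}  B5 = {2, 7, 8}  B6 = {2, 4, 7}  B7 = {2, 4, 6}
Tree: B1–B2, B2–B3, B3–B4, B4–B5, B5–B6, B6–B7
Every bag has size at most 3, so the width is 3 − 1 = 2 and tw(G) ≤ 2. Since 2–0–5–1–3–8–7–4–6–2 is a cycle in G, G is not acyclic. Forests are exactly the graphs of treewidth ≤ 1, so tw(G) ≥ 2. The upper and lower bounds meet at 2, so that is the treewidth.

2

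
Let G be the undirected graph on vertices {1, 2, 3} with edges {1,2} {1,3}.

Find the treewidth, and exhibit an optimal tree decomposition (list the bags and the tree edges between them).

Each bag holds 2 vertices, so the decomposition has width 1, which upper-bounds the treewidth. G has an edge, so its treewidth is at least 1. The upper and lower bounds meet at 1, so that is the treewidth.

Treewidth 1.
One optimal decomposition is:
Bags: B1 = {1, 3}  B2 = {1, 2}
Tree: B1–B2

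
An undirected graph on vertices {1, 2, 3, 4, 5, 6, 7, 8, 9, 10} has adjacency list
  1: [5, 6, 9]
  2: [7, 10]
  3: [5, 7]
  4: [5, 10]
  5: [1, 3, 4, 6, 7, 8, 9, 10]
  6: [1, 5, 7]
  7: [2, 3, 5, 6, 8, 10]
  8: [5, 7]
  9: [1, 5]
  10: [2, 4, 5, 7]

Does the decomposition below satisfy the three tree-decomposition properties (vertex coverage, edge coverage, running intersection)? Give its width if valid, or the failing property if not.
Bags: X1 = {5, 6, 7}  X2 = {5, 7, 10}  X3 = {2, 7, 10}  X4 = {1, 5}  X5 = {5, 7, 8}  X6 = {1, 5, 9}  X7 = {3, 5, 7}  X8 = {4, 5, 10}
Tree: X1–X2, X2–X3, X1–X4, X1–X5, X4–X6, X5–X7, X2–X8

No — edge (6,1) lies in no bag.

A tree decomposition must satisfy three properties: every vertex lies in some bag; for every edge, both endpoints lie together in some bag; and for every vertex, the bags containing it form a connected subtree. Here edge (6,1) lies in no bag, so the decomposition is invalid.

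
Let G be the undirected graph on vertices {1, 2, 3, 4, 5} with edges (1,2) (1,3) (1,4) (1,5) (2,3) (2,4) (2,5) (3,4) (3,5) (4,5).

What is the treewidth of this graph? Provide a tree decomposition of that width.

A single bag containing all 5 vertices is trivially a valid decomposition of width 4. On the other hand G contains the 5-clique {1, 2, 3, 4, 5}. A clique must lie in a single bag of any decomposition, so no decomposition can have width below 4. Combining the bounds, tw(G) = 4.

Treewidth 4.
Bags: B1 = {1, 2, 3, 4, 5}
Tree: (single bag)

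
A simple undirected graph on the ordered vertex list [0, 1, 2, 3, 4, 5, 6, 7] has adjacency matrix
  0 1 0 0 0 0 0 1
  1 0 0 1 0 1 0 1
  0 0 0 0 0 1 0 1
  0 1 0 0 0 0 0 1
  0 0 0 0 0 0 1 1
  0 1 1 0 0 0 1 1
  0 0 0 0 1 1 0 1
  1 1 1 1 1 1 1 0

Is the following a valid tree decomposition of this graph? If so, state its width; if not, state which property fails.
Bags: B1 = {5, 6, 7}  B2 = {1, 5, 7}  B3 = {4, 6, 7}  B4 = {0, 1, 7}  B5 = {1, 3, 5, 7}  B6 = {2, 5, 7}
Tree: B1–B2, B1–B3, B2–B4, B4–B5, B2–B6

A tree decomposition must satisfy three properties: every vertex lies in some bag; for every edge, both endpoints lie together in some bag; and for every vertex, the bags containing it form a connected subtree. Here bags containing vertex 5 are not connected in the tree, so the decomposition is invalid.

No — bags containing vertex 5 are not connected in the tree.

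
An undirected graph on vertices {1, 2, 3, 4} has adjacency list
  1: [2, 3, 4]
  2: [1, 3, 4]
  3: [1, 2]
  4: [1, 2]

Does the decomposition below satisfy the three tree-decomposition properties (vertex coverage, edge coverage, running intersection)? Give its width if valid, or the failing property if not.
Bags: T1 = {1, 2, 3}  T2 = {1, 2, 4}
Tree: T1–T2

Every vertex of G appears in some bag (union = {1, 2, 3, 4}); every edge is covered by a bag; and for each vertex v the set of bags containing v is connected in the bag tree. The decomposition is therefore valid. The largest bag has 3 vertices, so the width is 2.

Yes; width 2.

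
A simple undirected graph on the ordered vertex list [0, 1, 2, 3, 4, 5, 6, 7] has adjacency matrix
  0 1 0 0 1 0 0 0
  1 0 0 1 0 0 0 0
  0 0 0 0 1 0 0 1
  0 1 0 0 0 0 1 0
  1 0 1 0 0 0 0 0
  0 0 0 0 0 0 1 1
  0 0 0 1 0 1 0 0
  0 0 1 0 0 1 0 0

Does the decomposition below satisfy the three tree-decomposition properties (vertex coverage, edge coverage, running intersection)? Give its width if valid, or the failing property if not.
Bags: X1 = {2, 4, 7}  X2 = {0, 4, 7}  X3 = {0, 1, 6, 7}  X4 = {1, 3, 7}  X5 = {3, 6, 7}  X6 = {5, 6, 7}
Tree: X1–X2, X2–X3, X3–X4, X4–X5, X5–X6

A tree decomposition must satisfy three properties: every vertex lies in some bag; for every edge, both endpoints lie together in some bag; and for every vertex, the bags containing it form a connected subtree. Here bags containing vertex 6 are not connected in the tree, so the decomposition is invalid.

No — bags containing vertex 6 are not connected in the tree.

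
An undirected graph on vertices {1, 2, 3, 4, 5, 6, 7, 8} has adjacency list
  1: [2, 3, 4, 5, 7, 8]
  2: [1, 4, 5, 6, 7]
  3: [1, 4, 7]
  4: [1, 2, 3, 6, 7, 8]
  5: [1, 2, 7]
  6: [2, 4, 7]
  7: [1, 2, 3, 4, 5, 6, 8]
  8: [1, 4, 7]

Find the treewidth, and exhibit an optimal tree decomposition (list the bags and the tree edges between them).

Treewidth 3.
Bags: B1 = {1, 4, 7, 8}  B2 = {1, 2, 4, 7}  B3 = {1, 3, 4, 7}  B4 = {2, 4, 6, 7}  B5 = {1, 2, 5, 7}
Tree: B1–B2, B2–B3, B2–B4, B2–B5

Every bag has size at most 4, so the width is 4 − 1 = 3 and tw(G) ≤ 3. Conversely, {1, 4, 7, 8} is a clique of size 4, and the vertices of any clique must share a bag in every tree decomposition; so some bag has ≥ 4 vertices and tw(G) ≥ 3. Combining the bounds, tw(G) = 3.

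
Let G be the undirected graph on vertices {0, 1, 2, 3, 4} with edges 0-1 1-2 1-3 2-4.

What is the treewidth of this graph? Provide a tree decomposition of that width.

The largest bag has 2 vertices, giving width 1; this decomposition certifies tw(G) ≤ 1. Since G has at least one edge (e.g. 2–1), it is not an edgeless graph, so tw(G) ≥ 1. Hence tw(G) = 1 exactly.

Treewidth 1.
Bags: B1 = {1, 2}  B2 = {1, 3}  B3 = {0, 1}  B4 = {2, 4}
Tree: B1–B2, B1–B3, B1–B4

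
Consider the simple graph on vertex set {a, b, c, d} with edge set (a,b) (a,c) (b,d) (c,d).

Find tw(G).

2

A width-2 tree decomposition is:
Bags: B1 = {b, c, d}  B2 = {a, b, c}
Tree: B1–B2
Each bag holds 3 vertices, so the decomposition has width 2, which upper-bounds the treewidth. For the lower bound, G contains the cycle b–d–c–a–b, so G is not a forest; only forests have treewidth ≤ 1, hence tw(G) ≥ 2. Therefore the treewidth is 2.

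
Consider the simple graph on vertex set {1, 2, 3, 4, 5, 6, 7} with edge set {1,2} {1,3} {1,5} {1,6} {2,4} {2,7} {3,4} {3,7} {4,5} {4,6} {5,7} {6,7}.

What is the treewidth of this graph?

3

A width-3 tree decomposition is:
Bags: B1 = {1, 4, 6, 7}  B2 = {1, 4, 5, 7}  B3 = {1, 3, 4, 7}  B4 = {1, 2, 4, 7}
Tree: B1–B2, B2–B3, B3–B4
Every bag has size at most 4, so the width is 4 − 1 = 3 and tw(G) ≤ 3. For the lower bound: the 4 vertex sets {1,6}, {4,5}, {7}, {3} are disjoint, each induces a connected subgraph, and every pair is joined by at least one edge of G. Contracting each set to a single vertex therefore yields K_{4} as a minor, and since treewidth is minor-monotone, tw(G) ≥ tw(K_{4}) = 3. Combining the bounds, tw(G) = 3.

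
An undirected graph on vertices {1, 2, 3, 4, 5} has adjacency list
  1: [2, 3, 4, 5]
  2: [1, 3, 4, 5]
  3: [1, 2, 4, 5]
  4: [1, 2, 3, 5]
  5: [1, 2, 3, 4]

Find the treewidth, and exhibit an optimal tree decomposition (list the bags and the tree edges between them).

A single bag containing all 5 vertices is trivially a valid decomposition of width 4. For the lower bound, the 5 vertices {1, 2, 3, 4, 5} are pairwise adjacent, and any tree decomposition puts a clique entirely inside one bag — forcing width ≥ 4. Therefore the treewidth is 4.

Treewidth 4.
One such decomposition:
Bags: B1 = {1, 2, 3, 4, 5}
Tree: (single bag)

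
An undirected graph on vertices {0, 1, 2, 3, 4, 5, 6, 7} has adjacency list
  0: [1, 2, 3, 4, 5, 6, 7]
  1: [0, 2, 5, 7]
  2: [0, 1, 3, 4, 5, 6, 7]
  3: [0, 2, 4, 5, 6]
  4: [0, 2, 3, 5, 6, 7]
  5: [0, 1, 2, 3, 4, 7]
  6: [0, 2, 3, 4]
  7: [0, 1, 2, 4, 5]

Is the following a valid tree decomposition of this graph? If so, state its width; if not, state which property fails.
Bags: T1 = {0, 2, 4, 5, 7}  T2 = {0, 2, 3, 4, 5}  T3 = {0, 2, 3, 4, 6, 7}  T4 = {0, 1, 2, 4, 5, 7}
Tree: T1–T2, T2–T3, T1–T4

No — bags containing vertex 7 are not connected in the tree.

A tree decomposition must satisfy three properties: every vertex lies in some bag; for every edge, both endpoints lie together in some bag; and for every vertex, the bags containing it form a connected subtree. Here bags containing vertex 7 are not connected in the tree, so the decomposition is invalid.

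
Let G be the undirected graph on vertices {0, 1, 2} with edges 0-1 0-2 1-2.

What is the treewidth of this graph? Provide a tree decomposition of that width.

A single bag containing all 3 vertices is trivially a valid decomposition of width 2. For the lower bound, the 3 vertices {0, 1, 2} are pairwise adjacent, and any tree decomposition puts a clique entirely inside one bag — forcing width ≥ 2. The upper and lower bounds meet at 2, so that is the treewidth.

Treewidth 2.
One optimal decomposition is:
Bags: B1 = {0, 1, 2}
Tree: (single bag)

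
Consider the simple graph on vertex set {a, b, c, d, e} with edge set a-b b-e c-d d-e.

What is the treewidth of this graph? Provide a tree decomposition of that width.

Treewidth 1.
One optimal decomposition is:
Bags: B1 = {a, b}  B2 = {b, e}  B3 = {d, e}  B4 = {c, d}
Tree: B1–B2, B2–B3, B3–B4

Every bag has size at most 2, so the width is 2 − 1 = 1 and tw(G) ≤ 1. G has an edge, so its treewidth is at least 1. Therefore the treewidth is 1.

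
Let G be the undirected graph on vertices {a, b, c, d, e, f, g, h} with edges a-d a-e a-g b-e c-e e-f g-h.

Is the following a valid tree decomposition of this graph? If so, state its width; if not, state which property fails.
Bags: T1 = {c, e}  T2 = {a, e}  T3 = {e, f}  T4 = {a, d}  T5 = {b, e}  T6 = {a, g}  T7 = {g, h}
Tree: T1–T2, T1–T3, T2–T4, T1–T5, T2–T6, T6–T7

Every vertex of G appears in some bag (union = {a, b, c, d, e, f, g, h}); every edge is covered by a bag; and for each vertex v the set of bags containing v is connected in the bag tree. The decomposition is therefore valid. The largest bag has 2 vertices, so the width is 1.

Yes; width 1.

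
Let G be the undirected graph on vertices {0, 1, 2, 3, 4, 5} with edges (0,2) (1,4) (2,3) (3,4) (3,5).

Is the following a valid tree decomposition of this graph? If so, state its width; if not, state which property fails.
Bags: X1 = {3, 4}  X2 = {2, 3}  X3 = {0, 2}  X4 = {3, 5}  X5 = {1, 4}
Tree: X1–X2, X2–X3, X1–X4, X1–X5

Vertex coverage: the bags together contain {0, 1, 2, 3, 4, 5}, the full vertex set. Edge coverage: each edge of G has both endpoints in at least one bag. Running intersection: for every vertex, the bags containing it form a connected subtree. All three properties hold, so this is a valid tree decomposition of width max|bag| − 1 = 1, and hence tw(G) ≤ 1.

Yes; width 1.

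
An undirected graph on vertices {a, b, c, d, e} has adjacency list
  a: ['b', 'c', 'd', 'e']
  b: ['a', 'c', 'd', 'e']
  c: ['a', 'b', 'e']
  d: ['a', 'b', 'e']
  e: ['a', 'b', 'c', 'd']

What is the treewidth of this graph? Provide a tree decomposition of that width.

Every bag has size at most 4, so the width is 4 − 1 = 3 and tw(G) ≤ 3. On the other hand G contains the 4-clique {a, b, d, e}. A clique must lie in a single bag of any decomposition, so no decomposition can have width below 3. The upper and lower bounds meet at 3, so that is the treewidth.

Treewidth 3.
Bags: B1 = {a, b, c, e}  B2 = {a, b, d, e}
Tree: B1–B2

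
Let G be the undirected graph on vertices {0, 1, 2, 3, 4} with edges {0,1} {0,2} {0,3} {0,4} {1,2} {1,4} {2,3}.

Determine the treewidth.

2

A width-2 tree decomposition is:
Bags: B1 = {0, 1, 2}  B2 = {0, 2, 3}  B3 = {0, 1, 4}
Tree: B1–B2, B1–B3
Every bag has size at most 3, so the width is 3 − 1 = 2 and tw(G) ≤ 2. For the lower bound, the 3 vertices {0, 1, 2} are pairwise adjacent, and any tree decomposition puts a clique entirely inside one bag — forcing width ≥ 2. The upper and lower bounds meet at 2, so that is the treewidth.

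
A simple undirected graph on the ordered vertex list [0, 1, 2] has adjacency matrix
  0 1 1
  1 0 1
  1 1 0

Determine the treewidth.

2

A width-2 tree decomposition is:
Bags: B1 = {0, 1, 2}
Tree: (single bag)
With just one bag of size 3, the width is 3 − 1 = 2, so tw(G) ≤ 2. Conversely, {0, 1, 2} is a clique of size 3, and the vertices of any clique must share a bag in every tree decomposition; so some bag has ≥ 3 vertices and tw(G) ≥ 2. Combining the bounds, tw(G) = 2.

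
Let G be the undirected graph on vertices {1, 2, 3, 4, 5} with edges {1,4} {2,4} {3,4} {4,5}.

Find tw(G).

A width-1 tree decomposition is:
Bags: B1 = {2, 4}  B2 = {3, 4}  B3 = {4, 5}  B4 = {1, 4}
Tree: B1–B2, B1–B3, B3–B4
Each bag holds 2 vertices, so the decomposition has width 1, which upper-bounds the treewidth. G has an edge, so its treewidth is at least 1. Therefore the treewidth is 1.

1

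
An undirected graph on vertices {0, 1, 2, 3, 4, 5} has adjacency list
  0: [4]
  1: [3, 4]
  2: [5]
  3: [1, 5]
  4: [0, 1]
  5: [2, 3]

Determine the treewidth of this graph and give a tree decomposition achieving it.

Every bag has size at most 2, so the width is 2 − 1 = 1 and tw(G) ≤ 1. Since G has at least one edge (e.g. 0–4), it is not an edgeless graph, so tw(G) ≥ 1. Combining the bounds, tw(G) = 1.

Treewidth 1.
One such decomposition:
Bags: B1 = {0, 4}  B2 = {1, 4}  B3 = {1, 3}  B4 = {3, 5}  B5 = {2, 5}
Tree: B1–B2, B2–B3, B3–B4, B4–B5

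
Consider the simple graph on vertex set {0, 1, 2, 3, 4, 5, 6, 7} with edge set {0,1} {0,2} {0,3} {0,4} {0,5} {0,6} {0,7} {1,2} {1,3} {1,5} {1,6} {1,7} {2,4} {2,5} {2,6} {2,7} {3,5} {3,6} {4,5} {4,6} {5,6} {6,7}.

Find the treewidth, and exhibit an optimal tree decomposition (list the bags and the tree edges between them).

Treewidth 4.
One optimal decomposition is:
Bags: B1 = {0, 1, 3, 5, 6}  B2 = {0, 1, 2, 5, 6}  B3 = {0, 1, 2, 6, 7}  B4 = {0, 2, 4, 5, 6}
Tree: B1–B2, B2–B3, B2–B4

Each bag holds 5 vertices, so the decomposition has width 4, which upper-bounds the treewidth. On the other hand G contains the 5-clique {0, 1, 2, 5, 6}. A clique must lie in a single bag of any decomposition, so no decomposition can have width below 4. Therefore the treewidth is 4.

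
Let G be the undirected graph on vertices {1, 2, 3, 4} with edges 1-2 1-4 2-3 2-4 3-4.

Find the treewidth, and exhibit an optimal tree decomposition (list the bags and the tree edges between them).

Treewidth 2.
Bags: B1 = {1, 2, 4}  B2 = {2, 3, 4}
Tree: B1–B2

Each bag holds 3 vertices, so the decomposition has width 2, which upper-bounds the treewidth. For the lower bound, the 3 vertices {1, 2, 4} are pairwise adjacent, and any tree decomposition puts a clique entirely inside one bag — forcing width ≥ 2. Combining the bounds, tw(G) = 2.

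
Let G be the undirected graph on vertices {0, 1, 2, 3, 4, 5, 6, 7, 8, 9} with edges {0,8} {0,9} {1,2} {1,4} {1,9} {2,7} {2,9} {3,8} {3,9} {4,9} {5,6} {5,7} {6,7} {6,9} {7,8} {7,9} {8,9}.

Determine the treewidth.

2

A width-2 tree decomposition is:
Bags: B1 = {7, 8, 9}  B2 = {2, 7, 9}  B3 = {6, 7, 9}  B4 = {5, 6, 7}  B5 = {1, 2, 9}  B6 = {3, 8, 9}  B7 = {1, 4, 9}  B8 = {0, 8, 9}
Tree: B1–B2, B1–B3, B3–B4, B2–B5, B1–B6, B5–B7, B6–B8
Each bag holds 3 vertices, so the decomposition has width 2, which upper-bounds the treewidth. On the other hand G contains the 3-clique {0, 8, 9}. A clique must lie in a single bag of any decomposition, so no decomposition can have width below 2. Hence tw(G) = 2 exactly.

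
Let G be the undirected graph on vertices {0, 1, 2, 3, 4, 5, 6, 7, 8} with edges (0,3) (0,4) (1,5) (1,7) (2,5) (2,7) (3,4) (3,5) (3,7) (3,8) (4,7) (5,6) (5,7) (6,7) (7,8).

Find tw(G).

2

A width-2 tree decomposition is:
Bags: B1 = {1, 5, 7}  B2 = {3, 5, 7}  B3 = {3, 7, 8}  B4 = {3, 4, 7}  B5 = {2, 5, 7}  B6 = {0, 3, 4}  B7 = {5, 6, 7}
Tree: B1–B2, B2–B3, B3–B4, B1–B5, B4–B6, B5–B7
The largest bag has 3 vertices, giving width 2; this decomposition certifies tw(G) ≤ 2. On the other hand G contains the 3-clique {0, 3, 4}. A clique must lie in a single bag of any decomposition, so no decomposition can have width below 2. Combining the bounds, tw(G) = 2.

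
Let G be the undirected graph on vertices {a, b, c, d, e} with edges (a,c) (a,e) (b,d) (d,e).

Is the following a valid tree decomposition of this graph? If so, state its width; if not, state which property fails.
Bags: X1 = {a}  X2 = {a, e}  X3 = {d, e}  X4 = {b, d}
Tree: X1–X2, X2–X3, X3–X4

No — vertex c appears in no bag.

A tree decomposition must satisfy three properties: every vertex lies in some bag; for every edge, both endpoints lie together in some bag; and for every vertex, the bags containing it form a connected subtree. Here vertex c appears in no bag, so the decomposition is invalid.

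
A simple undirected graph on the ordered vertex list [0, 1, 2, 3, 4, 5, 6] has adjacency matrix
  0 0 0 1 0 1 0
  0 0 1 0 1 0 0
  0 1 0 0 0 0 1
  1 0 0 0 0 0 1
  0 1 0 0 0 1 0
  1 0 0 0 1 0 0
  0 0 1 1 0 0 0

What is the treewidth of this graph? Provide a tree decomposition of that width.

Treewidth 2.
One optimal decomposition is:
Bags: B1 = {0, 3, 6}  B2 = {0, 5, 6}  B3 = {4, 5, 6}  B4 = {1, 4, 6}  B5 = {1, 2, 6}
Tree: B1–B2, B2–B3, B3–B4, B4–B5

Each bag holds 3 vertices, so the decomposition has width 2, which upper-bounds the treewidth. Since 6–3–0–5–4–1–2–6 is a cycle in G, G is not acyclic. Forests are exactly the graphs of treewidth ≤ 1, so tw(G) ≥ 2. Combining the bounds, tw(G) = 2.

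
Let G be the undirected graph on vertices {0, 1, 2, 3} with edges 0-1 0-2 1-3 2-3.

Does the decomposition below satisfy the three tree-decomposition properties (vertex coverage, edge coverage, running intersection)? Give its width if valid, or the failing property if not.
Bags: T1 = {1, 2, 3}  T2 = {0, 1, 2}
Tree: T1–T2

Checking the three conditions: (i) the bags cover all of {0, 1, 2, 3}; (ii) for each edge, some bag contains both endpoints; (iii) the bags containing any fixed vertex form a subtree. All hold, so the decomposition is valid with width 3 − 1 = 2.

Yes; width 2.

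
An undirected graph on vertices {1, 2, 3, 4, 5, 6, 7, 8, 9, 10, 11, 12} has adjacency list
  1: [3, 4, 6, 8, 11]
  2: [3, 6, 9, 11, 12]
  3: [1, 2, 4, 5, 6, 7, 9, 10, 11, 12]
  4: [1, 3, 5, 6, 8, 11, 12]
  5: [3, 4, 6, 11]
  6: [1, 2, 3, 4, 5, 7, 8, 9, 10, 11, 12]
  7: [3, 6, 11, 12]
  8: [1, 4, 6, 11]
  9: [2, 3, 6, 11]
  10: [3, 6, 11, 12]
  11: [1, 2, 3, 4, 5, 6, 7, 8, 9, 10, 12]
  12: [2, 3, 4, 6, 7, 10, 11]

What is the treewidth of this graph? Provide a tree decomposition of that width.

Treewidth 4.
One such decomposition:
Bags: B1 = {3, 4, 6, 11, 12}  B2 = {3, 6, 10, 11, 12}  B3 = {2, 3, 6, 11, 12}  B4 = {1, 3, 4, 6, 11}  B5 = {1, 4, 6, 8, 11}  B6 = {3, 4, 5, 6, 11}  B7 = {3, 6, 7, 11, 12}  B8 = {2, 3, 6, 9, 11}
Tree: B1–B2, B2–B3, B1–B4, B4–B5, B1–B6, B3–B7, B3–B8

Each bag holds 5 vertices, so the decomposition has width 4, which upper-bounds the treewidth. Conversely, {1, 4, 6, 8, 11} is a clique of size 5, and the vertices of any clique must share a bag in every tree decomposition; so some bag has ≥ 5 vertices and tw(G) ≥ 4. Therefore the treewidth is 4.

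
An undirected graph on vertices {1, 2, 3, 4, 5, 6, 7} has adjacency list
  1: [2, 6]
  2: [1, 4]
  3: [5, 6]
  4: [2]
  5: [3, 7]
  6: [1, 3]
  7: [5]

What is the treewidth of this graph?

A width-1 tree decomposition is:
Bags: B1 = {5, 7}  B2 = {3, 5}  B3 = {3, 6}  B4 = {1, 6}  B5 = {1, 2}  B6 = {2, 4}
Tree: B1–B2, B2–B3, B3–B4, B4–B5, B5–B6
Every bag has size at most 2, so the width is 2 − 1 = 1 and tw(G) ≤ 1. Since G has at least one edge (e.g. 7–5), it is not an edgeless graph, so tw(G) ≥ 1. Therefore the treewidth is 1.

1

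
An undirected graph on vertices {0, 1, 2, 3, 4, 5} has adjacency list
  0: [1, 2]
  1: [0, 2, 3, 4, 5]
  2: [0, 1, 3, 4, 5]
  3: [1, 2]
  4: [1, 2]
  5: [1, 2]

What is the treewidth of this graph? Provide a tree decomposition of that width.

Treewidth 2.
One optimal decomposition is:
Bags: B1 = {0, 1, 2}  B2 = {1, 2, 4}  B3 = {1, 2, 5}  B4 = {1, 2, 3}
Tree: B1–B2, B1–B3, B2–B4

Every bag has size at most 3, so the width is 3 − 1 = 2 and tw(G) ≤ 2. On the other hand G contains the 3-clique {0, 1, 2}. A clique must lie in a single bag of any decomposition, so no decomposition can have width below 2. The upper and lower bounds meet at 2, so that is the treewidth.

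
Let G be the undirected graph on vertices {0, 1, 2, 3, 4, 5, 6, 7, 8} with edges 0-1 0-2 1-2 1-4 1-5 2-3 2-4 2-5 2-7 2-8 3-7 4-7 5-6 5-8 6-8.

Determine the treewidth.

2

A width-2 tree decomposition is:
Bags: B1 = {2, 4, 7}  B2 = {1, 2, 4}  B3 = {1, 2, 5}  B4 = {2, 5, 8}  B5 = {0, 1, 2}  B6 = {2, 3, 7}  B7 = {5, 6, 8}
Tree: B1–B2, B2–B3, B3–B4, B3–B5, B1–B6, B4–B7
The largest bag has 3 vertices, giving width 2; this decomposition certifies tw(G) ≤ 2. Conversely, {2, 5, 8} is a clique of size 3, and the vertices of any clique must share a bag in every tree decomposition; so some bag has ≥ 3 vertices and tw(G) ≥ 2. Hence tw(G) = 2 exactly.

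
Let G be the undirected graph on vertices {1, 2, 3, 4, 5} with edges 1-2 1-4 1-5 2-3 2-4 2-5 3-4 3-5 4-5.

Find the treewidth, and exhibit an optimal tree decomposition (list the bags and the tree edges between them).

Every bag has size at most 4, so the width is 4 − 1 = 3 and tw(G) ≤ 3. On the other hand G contains the 4-clique {1, 2, 4, 5}. A clique must lie in a single bag of any decomposition, so no decomposition can have width below 3. Hence tw(G) = 3 exactly.

Treewidth 3.
One optimal decomposition is:
Bags: B1 = {2, 3, 4, 5}  B2 = {1, 2, 4, 5}
Tree: B1–B2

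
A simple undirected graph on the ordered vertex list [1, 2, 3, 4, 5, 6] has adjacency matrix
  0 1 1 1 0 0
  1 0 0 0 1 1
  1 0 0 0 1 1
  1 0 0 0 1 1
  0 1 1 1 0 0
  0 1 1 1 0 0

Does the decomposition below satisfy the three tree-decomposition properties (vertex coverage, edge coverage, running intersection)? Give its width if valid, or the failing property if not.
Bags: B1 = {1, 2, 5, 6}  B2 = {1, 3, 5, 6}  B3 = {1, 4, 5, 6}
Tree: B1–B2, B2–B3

Every vertex of G appears in some bag (union = {1, 2, 3, 4, 5, 6}); every edge is covered by a bag; and for each vertex v the set of bags containing v is connected in the bag tree. The decomposition is therefore valid. The largest bag has 4 vertices, so the width is 3.

Yes; width 3.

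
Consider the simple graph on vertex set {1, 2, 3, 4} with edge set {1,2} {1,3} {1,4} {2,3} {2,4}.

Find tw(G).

A width-2 tree decomposition is:
Bags: B1 = {1, 2, 4}  B2 = {1, 2, 3}
Tree: B1–B2
Each bag holds 3 vertices, so the decomposition has width 2, which upper-bounds the treewidth. Conversely, {1, 2, 3} is a clique of size 3, and the vertices of any clique must share a bag in every tree decomposition; so some bag has ≥ 3 vertices and tw(G) ≥ 2. Combining the bounds, tw(G) = 2.

2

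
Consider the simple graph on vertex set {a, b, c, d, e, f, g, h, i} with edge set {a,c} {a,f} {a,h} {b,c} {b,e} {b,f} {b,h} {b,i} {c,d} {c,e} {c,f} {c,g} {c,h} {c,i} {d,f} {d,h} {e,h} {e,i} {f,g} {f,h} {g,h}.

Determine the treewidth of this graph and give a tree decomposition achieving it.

Each bag holds 4 vertices, so the decomposition has width 3, which upper-bounds the treewidth. On the other hand G contains the 4-clique {b, c, e, h}. A clique must lie in a single bag of any decomposition, so no decomposition can have width below 3. Combining the bounds, tw(G) = 3.

Treewidth 3.
Bags: B1 = {a, c, f, h}  B2 = {b, c, f, h}  B3 = {b, c, e, h}  B4 = {c, d, f, h}  B5 = {b, c, e, i}  B6 = {c, f, g, h}
Tree: B1–B2, B2–B3, B1–B4, B3–B5, B2–B6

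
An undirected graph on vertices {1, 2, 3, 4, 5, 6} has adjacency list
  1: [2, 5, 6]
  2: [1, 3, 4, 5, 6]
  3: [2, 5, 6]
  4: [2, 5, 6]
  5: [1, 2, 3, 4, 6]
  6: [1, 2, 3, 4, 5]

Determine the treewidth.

3

A width-3 tree decomposition is:
Bags: B1 = {1, 2, 5, 6}  B2 = {2, 4, 5, 6}  B3 = {2, 3, 5, 6}
Tree: B1–B2, B1–B3
Every bag has size at most 4, so the width is 4 − 1 = 3 and tw(G) ≤ 3. On the other hand G contains the 4-clique {1, 2, 5, 6}. A clique must lie in a single bag of any decomposition, so no decomposition can have width below 3. Therefore the treewidth is 3.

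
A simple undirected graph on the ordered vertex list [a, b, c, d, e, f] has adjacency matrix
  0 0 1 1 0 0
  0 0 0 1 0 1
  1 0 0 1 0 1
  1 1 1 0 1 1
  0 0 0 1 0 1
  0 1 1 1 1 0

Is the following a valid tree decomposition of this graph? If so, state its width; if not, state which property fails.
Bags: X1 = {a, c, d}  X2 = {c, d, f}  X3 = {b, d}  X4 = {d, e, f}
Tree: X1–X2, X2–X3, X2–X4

A tree decomposition must satisfy three properties: every vertex lies in some bag; for every edge, both endpoints lie together in some bag; and for every vertex, the bags containing it form a connected subtree. Here edge (f,b) lies in no bag, so the decomposition is invalid.

No — edge (f,b) lies in no bag.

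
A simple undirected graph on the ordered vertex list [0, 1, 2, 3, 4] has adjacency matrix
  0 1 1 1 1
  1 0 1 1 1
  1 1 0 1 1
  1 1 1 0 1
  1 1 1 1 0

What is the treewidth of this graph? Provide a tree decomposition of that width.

A single bag containing all 5 vertices is trivially a valid decomposition of width 4. Conversely, {0, 1, 2, 3, 4} is a clique of size 5, and the vertices of any clique must share a bag in every tree decomposition; so some bag has ≥ 5 vertices and tw(G) ≥ 4. Therefore the treewidth is 4.

Treewidth 4.
One such decomposition:
Bags: B1 = {0, 1, 2, 3, 4}
Tree: (single bag)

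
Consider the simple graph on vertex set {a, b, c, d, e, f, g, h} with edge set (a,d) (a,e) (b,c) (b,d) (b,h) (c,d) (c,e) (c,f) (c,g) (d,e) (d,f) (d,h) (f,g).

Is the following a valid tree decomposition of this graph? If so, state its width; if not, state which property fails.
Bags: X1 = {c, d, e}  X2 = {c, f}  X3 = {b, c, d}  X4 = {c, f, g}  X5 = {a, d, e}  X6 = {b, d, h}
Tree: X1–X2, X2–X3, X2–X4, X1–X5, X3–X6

A tree decomposition must satisfy three properties: every vertex lies in some bag; for every edge, both endpoints lie together in some bag; and for every vertex, the bags containing it form a connected subtree. Here edge (d,f) lies in no bag, so the decomposition is invalid.

No — edge (d,f) lies in no bag.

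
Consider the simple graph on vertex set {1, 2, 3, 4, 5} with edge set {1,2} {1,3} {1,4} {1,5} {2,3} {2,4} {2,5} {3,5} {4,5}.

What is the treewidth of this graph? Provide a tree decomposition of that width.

Every bag has size at most 4, so the width is 4 − 1 = 3 and tw(G) ≤ 3. On the other hand G contains the 4-clique {1, 2, 3, 5}. A clique must lie in a single bag of any decomposition, so no decomposition can have width below 3. Hence tw(G) = 3 exactly.

Treewidth 3.
One optimal decomposition is:
Bags: B1 = {1, 2, 4, 5}  B2 = {1, 2, 3, 5}
Tree: B1–B2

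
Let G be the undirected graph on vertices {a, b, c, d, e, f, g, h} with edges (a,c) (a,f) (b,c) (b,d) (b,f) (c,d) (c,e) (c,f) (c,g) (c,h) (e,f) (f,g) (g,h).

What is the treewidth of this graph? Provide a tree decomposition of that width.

Treewidth 2.
One optimal decomposition is:
Bags: B1 = {c, f, g}  B2 = {c, e, f}  B3 = {b, c, f}  B4 = {a, c, f}  B5 = {b, c, d}  B6 = {c, g, h}
Tree: B1–B2, B2–B3, B1–B4, B3–B5, B1–B6

Each bag holds 3 vertices, so the decomposition has width 2, which upper-bounds the treewidth. Conversely, {b, c, d} is a clique of size 3, and the vertices of any clique must share a bag in every tree decomposition; so some bag has ≥ 3 vertices and tw(G) ≥ 2. The upper and lower bounds meet at 2, so that is the treewidth.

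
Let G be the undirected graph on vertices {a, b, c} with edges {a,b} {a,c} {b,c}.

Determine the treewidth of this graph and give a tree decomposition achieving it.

Treewidth 2.
Bags: B1 = {a, b, c}
Tree: (single bag)

With just one bag of size 3, the width is 3 − 1 = 2, so tw(G) ≤ 2. For the lower bound, the 3 vertices {a, b, c} are pairwise adjacent, and any tree decomposition puts a clique entirely inside one bag — forcing width ≥ 2. The upper and lower bounds meet at 2, so that is the treewidth.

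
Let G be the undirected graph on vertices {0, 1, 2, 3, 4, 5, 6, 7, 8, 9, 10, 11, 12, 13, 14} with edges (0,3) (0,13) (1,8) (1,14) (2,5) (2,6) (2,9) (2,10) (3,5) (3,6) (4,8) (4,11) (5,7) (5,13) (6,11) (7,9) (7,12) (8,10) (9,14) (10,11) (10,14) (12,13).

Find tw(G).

3

A width-3 tree decomposition is:
Bags: B1 = {0, 7, 12, 13}  B2 = {0, 5, 7, 13}  B3 = {0, 3, 5, 7}  B4 = {3, 5, 7, 9}  B5 = {2, 3, 5, 9}  B6 = {2, 3, 6, 9}  B7 = {2, 6, 9, 14}  B8 = {2, 6, 10, 14}  B9 = {6, 10, 11, 14}  B10 = {1, 10, 11, 14}  B11 = {1, 8, 10, 11}  B12 = {1, 4, 8, 11}
Tree: B1–B2, B2–B3, B3–B4, B4–B5, B5–B6, B6–B7, B7–B8, B8–B9, B9–B10, B10–B11, B11–B12
Each bag holds 4 vertices, so the decomposition has width 3, which upper-bounds the treewidth. For the lower bound: the 4 vertex sets {0,12,13}, {7}, {5}, {2,3,6,9} are disjoint, each induces a connected subgraph, and every pair is joined by at least one edge of G. Contracting each set to a single vertex therefore yields K_{4} as a minor, and since treewidth is minor-monotone, tw(G) ≥ tw(K_{4}) = 3. The upper and lower bounds meet at 3, so that is the treewidth.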